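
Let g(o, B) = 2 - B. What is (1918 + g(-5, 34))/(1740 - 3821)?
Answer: -1886/2081 ≈ -0.90629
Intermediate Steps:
(1918 + g(-5, 34))/(1740 - 3821) = (1918 + (2 - 1*34))/(1740 - 3821) = (1918 + (2 - 34))/(-2081) = (1918 - 32)*(-1/2081) = 1886*(-1/2081) = -1886/2081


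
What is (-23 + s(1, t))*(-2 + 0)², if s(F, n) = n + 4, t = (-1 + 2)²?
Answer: -72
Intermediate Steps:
t = 1 (t = 1² = 1)
s(F, n) = 4 + n
(-23 + s(1, t))*(-2 + 0)² = (-23 + (4 + 1))*(-2 + 0)² = (-23 + 5)*(-2)² = -18*4 = -72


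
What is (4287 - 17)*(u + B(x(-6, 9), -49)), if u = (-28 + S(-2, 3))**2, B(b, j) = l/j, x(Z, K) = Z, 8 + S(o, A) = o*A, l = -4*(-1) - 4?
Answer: 7532280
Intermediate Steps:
l = 0 (l = 4 - 4 = 0)
S(o, A) = -8 + A*o (S(o, A) = -8 + o*A = -8 + A*o)
B(b, j) = 0 (B(b, j) = 0/j = 0)
u = 1764 (u = (-28 + (-8 + 3*(-2)))**2 = (-28 + (-8 - 6))**2 = (-28 - 14)**2 = (-42)**2 = 1764)
(4287 - 17)*(u + B(x(-6, 9), -49)) = (4287 - 17)*(1764 + 0) = 4270*1764 = 7532280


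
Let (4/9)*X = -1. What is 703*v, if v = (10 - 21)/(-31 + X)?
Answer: 1628/7 ≈ 232.57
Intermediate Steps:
X = -9/4 (X = (9/4)*(-1) = -9/4 ≈ -2.2500)
v = 44/133 (v = (10 - 21)/(-31 - 9/4) = -11/(-133/4) = -11*(-4/133) = 44/133 ≈ 0.33083)
703*v = 703*(44/133) = 1628/7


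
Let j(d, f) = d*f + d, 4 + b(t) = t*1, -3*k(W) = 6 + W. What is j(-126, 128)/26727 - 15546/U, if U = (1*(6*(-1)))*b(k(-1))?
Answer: -69341763/151453 ≈ -457.84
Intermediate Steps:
k(W) = -2 - W/3 (k(W) = -(6 + W)/3 = -2 - W/3)
b(t) = -4 + t (b(t) = -4 + t*1 = -4 + t)
U = 34 (U = (1*(6*(-1)))*(-4 + (-2 - ⅓*(-1))) = (1*(-6))*(-4 + (-2 + ⅓)) = -6*(-4 - 5/3) = -6*(-17/3) = 34)
j(d, f) = d + d*f
j(-126, 128)/26727 - 15546/U = -126*(1 + 128)/26727 - 15546/34 = -126*129*(1/26727) - 15546*1/34 = -16254*1/26727 - 7773/17 = -5418/8909 - 7773/17 = -69341763/151453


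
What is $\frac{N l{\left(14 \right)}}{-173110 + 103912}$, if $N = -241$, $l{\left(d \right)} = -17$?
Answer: $- \frac{4097}{69198} \approx -0.059207$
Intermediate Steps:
$\frac{N l{\left(14 \right)}}{-173110 + 103912} = \frac{\left(-241\right) \left(-17\right)}{-173110 + 103912} = \frac{4097}{-69198} = 4097 \left(- \frac{1}{69198}\right) = - \frac{4097}{69198}$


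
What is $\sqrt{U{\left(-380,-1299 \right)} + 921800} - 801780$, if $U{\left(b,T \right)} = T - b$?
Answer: $-801780 + 13 \sqrt{5449} \approx -8.0082 \cdot 10^{5}$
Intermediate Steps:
$\sqrt{U{\left(-380,-1299 \right)} + 921800} - 801780 = \sqrt{\left(-1299 - -380\right) + 921800} - 801780 = \sqrt{\left(-1299 + 380\right) + 921800} - 801780 = \sqrt{-919 + 921800} - 801780 = \sqrt{920881} - 801780 = 13 \sqrt{5449} - 801780 = -801780 + 13 \sqrt{5449}$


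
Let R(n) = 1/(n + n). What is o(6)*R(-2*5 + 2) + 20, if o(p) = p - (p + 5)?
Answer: 325/16 ≈ 20.313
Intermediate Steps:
R(n) = 1/(2*n)
o(p) = -5 (o(p) = p - (5 + p) = p + (-5 - p) = -5)
o(6)*R(-2*5 + 2) + 20 = -5/(2*(-2*5 + 2)) + 20 = -5/(2*(-10 + 2)) + 20 = -5/(2*(-8)) + 20 = -5*(-1)/(2*8) + 20 = -5*(-1/16) + 20 = 5/16 + 20 = 325/16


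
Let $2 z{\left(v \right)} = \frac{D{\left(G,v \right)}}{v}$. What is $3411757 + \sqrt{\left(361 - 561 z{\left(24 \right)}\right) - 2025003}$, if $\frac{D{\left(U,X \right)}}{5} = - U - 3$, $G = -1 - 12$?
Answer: $3411757 + \frac{i \sqrt{32403622}}{4} \approx 3.4118 \cdot 10^{6} + 1423.1 i$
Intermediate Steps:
$G = -13$ ($G = -1 - 12 = -13$)
$D{\left(U,X \right)} = -15 - 5 U$ ($D{\left(U,X \right)} = 5 \left(- U - 3\right) = 5 \left(-3 - U\right) = -15 - 5 U$)
$z{\left(v \right)} = \frac{25}{v}$ ($z{\left(v \right)} = \frac{\left(-15 - -65\right) \frac{1}{v}}{2} = \frac{\left(-15 + 65\right) \frac{1}{v}}{2} = \frac{50 \frac{1}{v}}{2} = \frac{25}{v}$)
$3411757 + \sqrt{\left(361 - 561 z{\left(24 \right)}\right) - 2025003} = 3411757 + \sqrt{\left(361 - 561 \cdot \frac{25}{24}\right) - 2025003} = 3411757 + \sqrt{\left(361 - 561 \cdot 25 \cdot \frac{1}{24}\right) - 2025003} = 3411757 + \sqrt{\left(361 - \frac{4675}{8}\right) - 2025003} = 3411757 + \sqrt{- \frac{1787}{8} - 2025003} = 3411757 + \sqrt{- \frac{16201811}{8}} = 3411757 + \frac{i \sqrt{32403622}}{4}$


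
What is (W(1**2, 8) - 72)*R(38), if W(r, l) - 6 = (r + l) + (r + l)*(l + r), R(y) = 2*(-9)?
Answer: -432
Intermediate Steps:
R(y) = -18
W(r, l) = 6 + l + r + (l + r)**2 (W(r, l) = 6 + ((r + l) + (r + l)*(l + r)) = 6 + ((l + r) + (l + r)*(l + r)) = 6 + ((l + r) + (l + r)**2) = 6 + (l + r + (l + r)**2) = 6 + l + r + (l + r)**2)
(W(1**2, 8) - 72)*R(38) = ((6 + 8 + 1**2 + (8 + 1**2)**2) - 72)*(-18) = ((6 + 8 + 1 + (8 + 1)**2) - 72)*(-18) = ((6 + 8 + 1 + 9**2) - 72)*(-18) = ((6 + 8 + 1 + 81) - 72)*(-18) = (96 - 72)*(-18) = 24*(-18) = -432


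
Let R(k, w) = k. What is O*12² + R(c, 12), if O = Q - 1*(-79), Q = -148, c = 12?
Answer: -9924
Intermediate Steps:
O = -69 (O = -148 - 1*(-79) = -148 + 79 = -69)
O*12² + R(c, 12) = -69*12² + 12 = -69*144 + 12 = -9936 + 12 = -9924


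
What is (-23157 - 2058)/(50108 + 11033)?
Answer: -25215/61141 ≈ -0.41241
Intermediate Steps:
(-23157 - 2058)/(50108 + 11033) = -25215/61141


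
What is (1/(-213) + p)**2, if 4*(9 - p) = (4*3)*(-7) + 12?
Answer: 33062500/45369 ≈ 728.75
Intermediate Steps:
p = 27 (p = 9 - ((4*3)*(-7) + 12)/4 = 9 - (12*(-7) + 12)/4 = 9 - (-84 + 12)/4 = 9 - 1/4*(-72) = 9 + 18 = 27)
(1/(-213) + p)**2 = (1/(-213) + 27)**2 = (-1/213 + 27)**2 = (5750/213)**2 = 33062500/45369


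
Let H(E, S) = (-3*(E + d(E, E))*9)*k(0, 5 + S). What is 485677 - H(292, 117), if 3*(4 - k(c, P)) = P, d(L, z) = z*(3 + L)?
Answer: -85082003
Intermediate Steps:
k(c, P) = 4 - P/3
H(E, S) = (7/3 - S/3)*(-27*E - 27*E*(3 + E)) (H(E, S) = (-3*(E + E*(3 + E))*9)*(4 - (5 + S)/3) = ((-3*E - 3*E*(3 + E))*9)*(4 + (-5/3 - S/3)) = (-27*E - 27*E*(3 + E))*(7/3 - S/3) = (7/3 - S/3)*(-27*E - 27*E*(3 + E)))
485677 - H(292, 117) = 485677 - 9*292*(-7 + 117)*(4 + 292) = 485677 - 9*292*110*296 = 485677 - 1*85567680 = 485677 - 85567680 = -85082003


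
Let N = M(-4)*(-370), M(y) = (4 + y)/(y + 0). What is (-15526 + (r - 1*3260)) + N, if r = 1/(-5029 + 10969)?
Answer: -111588839/5940 ≈ -18786.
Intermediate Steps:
M(y) = (4 + y)/y
r = 1/5940 ≈ 0.00016835
N = 0 (N = ((4 - 4)/(-4))*(-370) = -1/4*0*(-370) = 0*(-370) = 0)
(-15526 + (r - 1*3260)) + N = (-15526 + (1/5940 - 1*3260)) + 0 = (-15526 + (1/5940 - 3260)) + 0 = (-15526 - 19364399/5940) + 0 = -111588839/5940 + 0 = -111588839/5940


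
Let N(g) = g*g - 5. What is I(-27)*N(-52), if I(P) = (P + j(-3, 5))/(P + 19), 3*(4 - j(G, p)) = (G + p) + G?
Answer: 45883/6 ≈ 7647.2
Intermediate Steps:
N(g) = -5 + g**2 (N(g) = g**2 - 5 = -5 + g**2)
j(G, p) = 4 - 2*G/3 - p/3 (j(G, p) = 4 - ((G + p) + G)/3 = 4 - (p + 2*G)/3 = 4 + (-2*G/3 - p/3) = 4 - 2*G/3 - p/3)
I(P) = (13/3 + P)/(19 + P) (I(P) = (P + (4 - 2/3*(-3) - 1/3*5))/(P + 19) = (P + (4 + 2 - 5/3))/(19 + P) = (P + 13/3)/(19 + P) = (13/3 + P)/(19 + P))
I(-27)*N(-52) = ((13/3 - 27)/(19 - 27))*(-5 + (-52)**2) = (-68/3/(-8))*(-5 + 2704) = -1/8*(-68/3)*2699 = (17/6)*2699 = 45883/6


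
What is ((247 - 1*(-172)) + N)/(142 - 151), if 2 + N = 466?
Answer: -883/9 ≈ -98.111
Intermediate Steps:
N = 464 (N = -2 + 466 = 464)
((247 - 1*(-172)) + N)/(142 - 151) = ((247 - 1*(-172)) + 464)/(142 - 151) = ((247 + 172) + 464)/(-9) = (419 + 464)*(-1/9) = 883*(-1/9) = -883/9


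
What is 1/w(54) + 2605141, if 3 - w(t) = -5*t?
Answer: 711203494/273 ≈ 2.6051e+6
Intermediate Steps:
w(t) = 3 + 5*t (w(t) = 3 - (-5)*t = 3 + 5*t)
1/w(54) + 2605141 = 1/(3 + 5*54) + 2605141 = 1/(3 + 270) + 2605141 = 1/273 + 2605141 = 711203494/273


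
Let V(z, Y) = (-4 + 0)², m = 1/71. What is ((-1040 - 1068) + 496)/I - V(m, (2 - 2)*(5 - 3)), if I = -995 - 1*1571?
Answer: -19722/1283 ≈ -15.372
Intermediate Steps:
I = -2566 (I = -995 - 1571 = -2566)
m = 1/71 ≈ 0.014085
V(z, Y) = 16 (V(z, Y) = (-4)² = 16)
((-1040 - 1068) + 496)/I - V(m, (2 - 2)*(5 - 3)) = ((-1040 - 1068) + 496)/(-2566) - 1*16 = (-2108 + 496)*(-1/2566) - 16 = -1612*(-1/2566) - 16 = 806/1283 - 16 = -19722/1283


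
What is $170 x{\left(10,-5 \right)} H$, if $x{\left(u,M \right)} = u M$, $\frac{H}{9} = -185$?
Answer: $14152500$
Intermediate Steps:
$H = -1665$ ($H = 9 \left(-185\right) = -1665$)
$x{\left(u,M \right)} = M u$
$170 x{\left(10,-5 \right)} H = 170 \left(\left(-5\right) 10\right) \left(-1665\right) = 170 \left(-50\right) \left(-1665\right) = \left(-8500\right) \left(-1665\right) = 14152500$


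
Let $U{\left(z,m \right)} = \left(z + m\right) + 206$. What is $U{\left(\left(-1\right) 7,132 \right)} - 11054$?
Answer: $-10723$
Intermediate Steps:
$U{\left(z,m \right)} = 206 + m + z$ ($U{\left(z,m \right)} = \left(m + z\right) + 206 = 206 + m + z$)
$U{\left(\left(-1\right) 7,132 \right)} - 11054 = \left(206 + 132 - 7\right) - 11054 = 331 - 11054 = -10723$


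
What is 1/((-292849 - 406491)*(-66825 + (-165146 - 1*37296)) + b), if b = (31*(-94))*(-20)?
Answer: 1/188309242060 ≈ 5.3104e-12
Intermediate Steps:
b = 58280 (b = -2914*(-20) = 58280)
1/((-292849 - 406491)*(-66825 + (-165146 - 1*37296)) + b) = 1/((-292849 - 406491)*(-66825 + (-165146 - 1*37296)) + 58280) = 1/(-699340*(-66825 + (-165146 - 37296)) + 58280) = 1/(-699340*(-66825 - 202442) + 58280) = 1/(-699340*(-269267) + 58280) = 1/(188309183780 + 58280) = 1/188309242060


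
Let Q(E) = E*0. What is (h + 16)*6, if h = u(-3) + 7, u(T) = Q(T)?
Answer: 138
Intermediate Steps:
Q(E) = 0
u(T) = 0
h = 7 (h = 0 + 7 = 7)
(h + 16)*6 = (7 + 16)*6 = 23*6 = 138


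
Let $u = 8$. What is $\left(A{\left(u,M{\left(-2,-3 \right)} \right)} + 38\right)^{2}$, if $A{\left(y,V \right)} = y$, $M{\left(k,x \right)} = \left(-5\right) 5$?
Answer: $2116$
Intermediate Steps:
$M{\left(k,x \right)} = -25$
$\left(A{\left(u,M{\left(-2,-3 \right)} \right)} + 38\right)^{2} = \left(8 + 38\right)^{2} = 46^{2} = 2116$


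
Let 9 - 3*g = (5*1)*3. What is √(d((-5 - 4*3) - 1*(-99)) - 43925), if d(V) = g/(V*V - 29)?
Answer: I*√1968851386515/6695 ≈ 209.58*I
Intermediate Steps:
g = -2 (g = 3 - 5*1*3/3 = 3 - 5*3/3 = 3 - ⅓*15 = 3 - 5 = -2)
d(V) = -2/(-29 + V²) (d(V) = -2/(V*V - 29) = -2/(V² - 29) = -2/(-29 + V²))
√(d((-5 - 4*3) - 1*(-99)) - 43925) = √(-2/(-29 + ((-5 - 4*3) - 1*(-99))²) - 43925) = √(-2/(-29 + ((-5 - 12) + 99)²) - 43925) = √(-2/(-29 + (-17 + 99)²) - 43925) = √(-2/(-29 + 82²) - 43925) = √(-2/(-29 + 6724) - 43925) = √(-2/6695 - 43925) = √(-294077877/6695) = I*√1968851386515/6695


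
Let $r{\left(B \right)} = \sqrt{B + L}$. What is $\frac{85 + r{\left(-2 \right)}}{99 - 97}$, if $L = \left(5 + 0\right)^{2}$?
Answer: $\frac{85}{2} + \frac{\sqrt{23}}{2} \approx 44.898$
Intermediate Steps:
$L = 25$ ($L = 5^{2} = 25$)
$r{\left(B \right)} = \sqrt{25 + B}$ ($r{\left(B \right)} = \sqrt{B + 25} = \sqrt{25 + B}$)
$\frac{85 + r{\left(-2 \right)}}{99 - 97} = \frac{85 + \sqrt{25 - 2}}{99 - 97} = \frac{85 + \sqrt{23}}{2} = \left(85 + \sqrt{23}\right) \frac{1}{2} = \frac{85}{2} + \frac{\sqrt{23}}{2}$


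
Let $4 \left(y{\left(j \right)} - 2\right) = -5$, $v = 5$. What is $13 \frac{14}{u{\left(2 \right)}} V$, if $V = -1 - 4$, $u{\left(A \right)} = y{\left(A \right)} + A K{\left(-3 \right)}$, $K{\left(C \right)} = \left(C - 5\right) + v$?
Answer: $\frac{520}{3} \approx 173.33$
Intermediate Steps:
$y{\left(j \right)} = \frac{3}{4}$ ($y{\left(j \right)} = 2 + \frac{1}{4} \left(-5\right) = 2 - \frac{5}{4} = \frac{3}{4}$)
$K{\left(C \right)} = C$ ($K{\left(C \right)} = \left(C - 5\right) + 5 = \left(-5 + C\right) + 5 = C$)
$u{\left(A \right)} = \frac{3}{4} - 3 A$ ($u{\left(A \right)} = \frac{3}{4} + A \left(-3\right) = \frac{3}{4} - 3 A$)
$V = -5$ ($V = -1 - 4 = -5$)
$13 \frac{14}{u{\left(2 \right)}} V = 13 \frac{14}{\frac{3}{4} - 6} \left(-5\right) = 13 \frac{14}{- \frac{21}{4}} \left(-5\right) = 13 \cdot 14 \left(- \frac{4}{21}\right) \left(-5\right) = 13 \left(- \frac{8}{3}\right) \left(-5\right) = \left(- \frac{104}{3}\right) \left(-5\right) = \frac{520}{3}$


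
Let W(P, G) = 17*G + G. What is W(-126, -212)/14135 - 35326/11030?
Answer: -54142349/15590905 ≈ -3.4727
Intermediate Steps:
W(P, G) = 18*G
W(-126, -212)/14135 - 35326/11030 = (18*(-212))/14135 - 35326/11030 = -3816*1/14135 - 35326*1/11030 = -3816/14135 - 17663/5515 = -54142349/15590905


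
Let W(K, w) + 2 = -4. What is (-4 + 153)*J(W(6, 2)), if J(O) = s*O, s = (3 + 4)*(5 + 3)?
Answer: -50064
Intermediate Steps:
s = 56 (s = 7*8 = 56)
W(K, w) = -6 (W(K, w) = -2 - 4 = -6)
J(O) = 56*O
(-4 + 153)*J(W(6, 2)) = (-4 + 153)*(56*(-6)) = 149*(-336) = -50064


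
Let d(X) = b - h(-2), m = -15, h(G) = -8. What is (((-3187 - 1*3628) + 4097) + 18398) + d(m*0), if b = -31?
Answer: 15657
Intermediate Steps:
d(X) = -23 (d(X) = -31 - 1*(-8) = -31 + 8 = -23)
(((-3187 - 1*3628) + 4097) + 18398) + d(m*0) = (((-3187 - 1*3628) + 4097) + 18398) - 23 = (((-3187 - 3628) + 4097) + 18398) - 23 = ((-6815 + 4097) + 18398) - 23 = (-2718 + 18398) - 23 = 15680 - 23 = 15657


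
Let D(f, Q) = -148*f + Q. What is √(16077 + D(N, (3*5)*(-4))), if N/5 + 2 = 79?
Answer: I*√40963 ≈ 202.39*I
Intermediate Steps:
N = 385 (N = -10 + 5*79 = -10 + 395 = 385)
D(f, Q) = Q - 148*f
√(16077 + D(N, (3*5)*(-4))) = √(16077 + ((3*5)*(-4) - 148*385)) = √(16077 + (15*(-4) - 56980)) = √(16077 + (-60 - 56980)) = √(16077 - 57040) = √(-40963) = I*√40963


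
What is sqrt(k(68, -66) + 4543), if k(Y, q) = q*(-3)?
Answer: sqrt(4741) ≈ 68.855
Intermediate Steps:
k(Y, q) = -3*q
sqrt(k(68, -66) + 4543) = sqrt(-3*(-66) + 4543) = sqrt(198 + 4543) = sqrt(4741)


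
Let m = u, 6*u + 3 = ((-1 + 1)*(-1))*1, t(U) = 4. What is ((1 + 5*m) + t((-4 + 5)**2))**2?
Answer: 25/4 ≈ 6.2500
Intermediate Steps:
u = -1/2 (u = -1/2 + (((-1 + 1)*(-1))*1)/6 = -1/2 + ((0*(-1))*1)/6 = -1/2 + (0*1)/6 = -1/2 + (1/6)*0 = -1/2 + 0 = -1/2 ≈ -0.50000)
m = -1/2 ≈ -0.50000
((1 + 5*m) + t((-4 + 5)**2))**2 = ((1 + 5*(-1/2)) + 4)**2 = ((1 - 5/2) + 4)**2 = (-3/2 + 4)**2 = (5/2)**2 = 25/4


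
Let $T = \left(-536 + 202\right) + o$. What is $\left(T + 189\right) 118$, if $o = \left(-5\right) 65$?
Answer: $-55460$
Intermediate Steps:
$o = -325$
$T = -659$ ($T = \left(-536 + 202\right) - 325 = -334 - 325 = -659$)
$\left(T + 189\right) 118 = \left(-659 + 189\right) 118 = \left(-470\right) 118 = -55460$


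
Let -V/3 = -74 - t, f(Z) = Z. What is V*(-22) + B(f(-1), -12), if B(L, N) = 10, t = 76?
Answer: -9890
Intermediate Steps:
V = 450 (V = -3*(-74 - 1*76) = -3*(-74 - 76) = -3*(-150) = 450)
V*(-22) + B(f(-1), -12) = 450*(-22) + 10 = -9900 + 10 = -9890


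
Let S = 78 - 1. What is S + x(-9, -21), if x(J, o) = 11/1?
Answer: 88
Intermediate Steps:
x(J, o) = 11 (x(J, o) = 11*1 = 11)
S = 77
S + x(-9, -21) = 77 + 11 = 88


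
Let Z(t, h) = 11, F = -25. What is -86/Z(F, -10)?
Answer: -86/11 ≈ -7.8182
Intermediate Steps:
-86/Z(F, -10) = -86/11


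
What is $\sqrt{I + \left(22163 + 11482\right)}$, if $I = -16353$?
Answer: $2 \sqrt{4323} \approx 131.5$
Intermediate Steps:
$\sqrt{I + \left(22163 + 11482\right)} = \sqrt{-16353 + \left(22163 + 11482\right)} = \sqrt{-16353 + 33645} = \sqrt{17292} = 2 \sqrt{4323}$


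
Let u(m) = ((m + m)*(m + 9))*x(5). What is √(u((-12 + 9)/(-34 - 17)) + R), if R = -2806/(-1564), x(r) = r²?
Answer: √32874/34 ≈ 5.3327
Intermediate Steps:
R = 61/34 (R = -2806*(-1/1564) = 61/34 ≈ 1.7941)
u(m) = 50*m*(9 + m) (u(m) = ((m + m)*(m + 9))*5² = ((2*m)*(9 + m))*25 = (2*m*(9 + m))*25 = 50*m*(9 + m))
√(u((-12 + 9)/(-34 - 17)) + R) = √(50*((-12 + 9)/(-34 - 17))*(9 + (-12 + 9)/(-34 - 17)) + 61/34) = √(50*(-3/(-51))*(9 - 3/(-51)) + 61/34) = √(50*(-3*(-1/51))*(9 - 3*(-1/51)) + 61/34) = √(50*(1/17)*(9 + 1/17) + 61/34) = √(50*(1/17)*(154/17) + 61/34) = √(7700/289 + 61/34) = √(16437/578) = √32874/34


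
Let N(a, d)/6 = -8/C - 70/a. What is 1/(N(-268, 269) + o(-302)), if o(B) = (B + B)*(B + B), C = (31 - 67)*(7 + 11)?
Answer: 1809/659955113 ≈ 2.7411e-6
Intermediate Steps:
C = -648 (C = -36*18 = -648)
o(B) = 4*B² (o(B) = (2*B)*(2*B) = 4*B²)
N(a, d) = 2/27 - 420/a (N(a, d) = 6*(-8/(-648) - 70/a) = 6*(-8*(-1/648) - 70/a) = 6*(1/81 - 70/a) = 2/27 - 420/a)
1/(N(-268, 269) + o(-302)) = 1/((2/27 - 420/(-268)) + 4*(-302)²) = 1/((2/27 - 420*(-1/268)) + 4*91204) = 1/((2/27 + 105/67) + 364816) = 1/(2969/1809 + 364816) = 1/(659955113/1809) = 1809/659955113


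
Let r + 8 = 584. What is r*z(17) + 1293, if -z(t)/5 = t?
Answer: -47667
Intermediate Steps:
z(t) = -5*t
r = 576 (r = -8 + 584 = 576)
r*z(17) + 1293 = 576*(-5*17) + 1293 = 576*(-85) + 1293 = -48960 + 1293 = -47667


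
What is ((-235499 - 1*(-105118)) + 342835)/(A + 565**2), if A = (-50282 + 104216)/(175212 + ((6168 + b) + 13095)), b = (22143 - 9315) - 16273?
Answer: 10146271905/15245401421 ≈ 0.66553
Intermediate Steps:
b = -3445 (b = 12828 - 16273 = -3445)
A = 26967/95515 (A = (-50282 + 104216)/(175212 + ((6168 - 3445) + 13095)) = 53934/(175212 + (2723 + 13095)) = 53934/(175212 + 15818) = 53934/191030 = 53934*(1/191030) = 26967/95515 ≈ 0.28233)
((-235499 - 1*(-105118)) + 342835)/(A + 565**2) = ((-235499 - 1*(-105118)) + 342835)/(26967/95515 + 565**2) = ((-235499 + 105118) + 342835)/(26967/95515 + 319225) = (-130381 + 342835)/(30490802842/95515) = 212454*(95515/30490802842) = 10146271905/15245401421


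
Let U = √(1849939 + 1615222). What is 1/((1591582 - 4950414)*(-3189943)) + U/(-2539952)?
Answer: 1/10714482626576 - √3465161/2539952 ≈ -0.00073289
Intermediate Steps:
U = √3465161 ≈ 1861.5
1/((1591582 - 4950414)*(-3189943)) + U/(-2539952) = 1/((1591582 - 4950414)*(-3189943)) + √3465161/(-2539952) = -1/3189943/(-3358832) + √3465161*(-1/2539952) = -1/3358832*(-1/3189943) - √3465161/2539952 = 1/10714482626576 - √3465161/2539952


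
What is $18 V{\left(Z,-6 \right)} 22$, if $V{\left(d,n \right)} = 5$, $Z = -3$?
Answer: $1980$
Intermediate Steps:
$18 V{\left(Z,-6 \right)} 22 = 18 \cdot 5 \cdot 22 = 90 \cdot 22 = 1980$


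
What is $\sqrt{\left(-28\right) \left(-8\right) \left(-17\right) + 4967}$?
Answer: $\sqrt{1159} \approx 34.044$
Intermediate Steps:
$\sqrt{\left(-28\right) \left(-8\right) \left(-17\right) + 4967} = \sqrt{224 \left(-17\right) + 4967} = \sqrt{-3808 + 4967} = \sqrt{1159}$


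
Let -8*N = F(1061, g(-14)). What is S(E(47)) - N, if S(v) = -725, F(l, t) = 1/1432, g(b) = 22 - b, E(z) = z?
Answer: -8305599/11456 ≈ -725.00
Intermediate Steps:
F(l, t) = 1/1432
N = -1/11456 (N = -1/8*1/1432 = -1/11456 ≈ -8.7291e-5)
S(E(47)) - N = -725 - 1*(-1/11456) = -725 + 1/11456 = -8305599/11456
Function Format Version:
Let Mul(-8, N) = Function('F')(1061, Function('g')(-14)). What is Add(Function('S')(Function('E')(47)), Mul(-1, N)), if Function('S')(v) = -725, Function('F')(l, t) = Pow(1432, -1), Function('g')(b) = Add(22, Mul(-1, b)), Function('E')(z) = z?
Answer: Rational(-8305599, 11456) ≈ -725.00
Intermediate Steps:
Function('F')(l, t) = Rational(1, 1432)
N = Rational(-1, 11456) (N = Mul(Rational(-1, 8), Rational(1, 1432)) = Rational(-1, 11456) ≈ -8.7291e-5)
Add(Function('S')(Function('E')(47)), Mul(-1, N)) = Add(-725, Mul(-1, Rational(-1, 11456))) = Add(-725, Rational(1, 11456)) = Rational(-8305599, 11456)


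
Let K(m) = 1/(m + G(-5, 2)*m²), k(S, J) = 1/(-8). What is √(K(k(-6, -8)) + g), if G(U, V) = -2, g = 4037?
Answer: √100765/5 ≈ 63.487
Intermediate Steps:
k(S, J) = -⅛
K(m) = 1/(m - 2*m²)
√(K(k(-6, -8)) + g) = √(1/((-⅛)*(1 - 2*(-⅛))) + 4037) = √(-8/(1 + ¼) + 4037) = √(-8/5/4 + 4037) = √(-8*⅘ + 4037) = √(-32/5 + 4037) = √(20153/5) = √100765/5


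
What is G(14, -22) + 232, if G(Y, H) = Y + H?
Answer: 224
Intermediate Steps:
G(Y, H) = H + Y
G(14, -22) + 232 = (-22 + 14) + 232 = -8 + 232 = 224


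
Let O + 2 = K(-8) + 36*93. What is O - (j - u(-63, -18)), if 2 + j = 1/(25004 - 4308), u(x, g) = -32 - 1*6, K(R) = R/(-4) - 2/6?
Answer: 205614757/62088 ≈ 3311.7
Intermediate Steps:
K(R) = -⅓ - R/4 (K(R) = R*(-¼) - 2*⅙ = -R/4 - ⅓ = -⅓ - R/4)
u(x, g) = -38 (u(x, g) = -32 - 6 = -38)
O = 10043/3 (O = -2 + ((-⅓ - ¼*(-8)) + 36*93) = -2 + ((-⅓ + 2) + 3348) = -2 + (5/3 + 3348) = -2 + 10049/3 = 10043/3 ≈ 3347.7)
j = -41391/20696 (j = -2 + 1/(25004 - 4308) = -2 + 1/20696 = -41391/20696 ≈ -2.0000)
O - (j - u(-63, -18)) = 10043/3 - (-41391/20696 - 1*(-38)) = 10043/3 - (-41391/20696 + 38) = 10043/3 - 1*745057/20696 = 10043/3 - 745057/20696 = 205614757/62088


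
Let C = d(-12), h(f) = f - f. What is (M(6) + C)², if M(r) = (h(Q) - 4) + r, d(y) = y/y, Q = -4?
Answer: 9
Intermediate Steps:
d(y) = 1
h(f) = 0
C = 1
M(r) = -4 + r (M(r) = (0 - 4) + r = -4 + r)
(M(6) + C)² = ((-4 + 6) + 1)² = (2 + 1)² = 3² = 9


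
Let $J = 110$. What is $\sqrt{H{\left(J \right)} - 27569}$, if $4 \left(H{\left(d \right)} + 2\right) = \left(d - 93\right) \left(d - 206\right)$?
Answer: $7 i \sqrt{571} \approx 167.27 i$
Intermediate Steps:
$H{\left(d \right)} = -2 + \frac{\left(-206 + d\right) \left(-93 + d\right)}{4}$ ($H{\left(d \right)} = -2 + \frac{\left(d - 93\right) \left(d - 206\right)}{4} = -2 + \frac{\left(-93 + d\right) \left(-206 + d\right)}{4} = -2 + \frac{\left(-206 + d\right) \left(-93 + d\right)}{4}$)
$\sqrt{H{\left(J \right)} - 27569} = \sqrt{\left(\frac{9575}{2} - \frac{16445}{2} + \frac{110^{2}}{4}\right) - 27569} = \sqrt{\left(\frac{9575}{2} - \frac{16445}{2} + \frac{1}{4} \cdot 12100\right) - 27569} = \sqrt{\left(\frac{9575}{2} - \frac{16445}{2} + 3025\right) - 27569} = \sqrt{-410 - 27569} = \sqrt{-27979} = 7 i \sqrt{571}$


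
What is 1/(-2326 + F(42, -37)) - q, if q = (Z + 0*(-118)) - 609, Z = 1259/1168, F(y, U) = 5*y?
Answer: 375617745/617872 ≈ 607.92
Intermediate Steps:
Z = 1259/1168 (Z = 1259*(1/1168) = 1259/1168 ≈ 1.0779)
q = -710053/1168 (q = (1259/1168 + 0*(-118)) - 609 = (1259/1168 + 0) - 609 = 1259/1168 - 609 = -710053/1168 ≈ -607.92)
1/(-2326 + F(42, -37)) - q = 1/(-2326 + 5*42) - 1*(-710053/1168) = 1/(-2326 + 210) + 710053/1168 = 1/(-2116) + 710053/1168 = -1/2116 + 710053/1168 = 375617745/617872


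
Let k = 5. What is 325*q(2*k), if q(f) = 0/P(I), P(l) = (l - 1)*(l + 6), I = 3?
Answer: 0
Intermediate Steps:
P(l) = (-1 + l)*(6 + l)
q(f) = 0 (q(f) = 0/(-6 + 3**2 + 5*3) = 0/(-6 + 9 + 15) = 0/18 = 0*(1/18) = 0)
325*q(2*k) = 325*0 = 0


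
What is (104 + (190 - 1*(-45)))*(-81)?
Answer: -27459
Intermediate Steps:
(104 + (190 - 1*(-45)))*(-81) = (104 + (190 + 45))*(-81) = (104 + 235)*(-81) = 339*(-81) = -27459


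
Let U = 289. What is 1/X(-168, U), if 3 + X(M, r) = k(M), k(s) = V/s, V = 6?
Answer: -28/85 ≈ -0.32941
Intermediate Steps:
k(s) = 6/s
X(M, r) = -3 + 6/M
1/X(-168, U) = 1/(-3 + 6/(-168)) = 1/(-3 + 6*(-1/168)) = 1/(-3 - 1/28) = 1/(-85/28) = -28/85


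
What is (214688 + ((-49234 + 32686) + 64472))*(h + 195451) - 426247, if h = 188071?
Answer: 100717053217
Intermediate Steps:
(214688 + ((-49234 + 32686) + 64472))*(h + 195451) - 426247 = (214688 + ((-49234 + 32686) + 64472))*(188071 + 195451) - 426247 = (214688 + (-16548 + 64472))*383522 - 426247 = (214688 + 47924)*383522 - 426247 = 262612*383522 - 426247 = 100717479464 - 426247 = 100717053217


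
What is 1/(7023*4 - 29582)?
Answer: -1/1490 ≈ -0.00067114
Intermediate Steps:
1/(7023*4 - 29582) = 1/(28092 - 29582) = 1/(-1490) = -1/1490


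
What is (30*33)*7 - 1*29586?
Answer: -22656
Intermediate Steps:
(30*33)*7 - 1*29586 = 990*7 - 29586 = 6930 - 29586 = -22656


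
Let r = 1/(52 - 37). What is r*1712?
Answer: 1712/15 ≈ 114.13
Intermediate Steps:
r = 1/15 ≈ 0.066667
r*1712 = (1/15)*1712 = 1712/15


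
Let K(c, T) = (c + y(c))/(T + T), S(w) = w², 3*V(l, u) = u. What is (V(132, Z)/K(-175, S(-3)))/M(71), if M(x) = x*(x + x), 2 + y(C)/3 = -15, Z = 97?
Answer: -291/1139266 ≈ -0.00025543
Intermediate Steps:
y(C) = -51 (y(C) = -6 + 3*(-15) = -6 - 45 = -51)
V(l, u) = u/3
K(c, T) = (-51 + c)/(2*T) (K(c, T) = (c - 51)/(T + T) = (-51 + c)/((2*T)) = (-51 + c)*(1/(2*T)) = (-51 + c)/(2*T))
M(x) = 2*x² (M(x) = x*(2*x) = 2*x²)
(V(132, Z)/K(-175, S(-3)))/M(71) = (((⅓)*97)/(((-51 - 175)/(2*((-3)²)))))/((2*71²)) = (97/(3*(((½)*(-226)/9))))/((2*5041)) = (97/(3*(((½)*(⅑)*(-226)))))/10082 = (97/(3*(-113/9)))*(1/10082) = ((97/3)*(-9/113))*(1/10082) = -291/113*1/10082 = -291/1139266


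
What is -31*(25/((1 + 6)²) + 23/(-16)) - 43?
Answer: -11175/784 ≈ -14.254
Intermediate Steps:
-31*(25/((1 + 6)²) + 23/(-16)) - 43 = -31*(25/(7²) + 23*(-1/16)) - 43 = -31*(25/49 - 23/16) - 43 = -31*(-727/784) - 43 = 22537/784 - 43 = -11175/784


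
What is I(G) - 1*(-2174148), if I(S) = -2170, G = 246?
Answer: 2171978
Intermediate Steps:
I(G) - 1*(-2174148) = -2170 - 1*(-2174148) = -2170 + 2174148 = 2171978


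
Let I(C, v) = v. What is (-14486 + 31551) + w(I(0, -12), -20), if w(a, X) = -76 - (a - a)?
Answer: 16989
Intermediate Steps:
w(a, X) = -76 (w(a, X) = -76 - 1*0 = -76 + 0 = -76)
(-14486 + 31551) + w(I(0, -12), -20) = (-14486 + 31551) - 76 = 17065 - 76 = 16989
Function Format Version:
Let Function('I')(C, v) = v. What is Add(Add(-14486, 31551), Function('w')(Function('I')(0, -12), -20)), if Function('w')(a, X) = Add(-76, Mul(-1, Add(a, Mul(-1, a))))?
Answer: 16989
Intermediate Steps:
Function('w')(a, X) = -76 (Function('w')(a, X) = Add(-76, Mul(-1, 0)) = Add(-76, 0) = -76)
Add(Add(-14486, 31551), Function('w')(Function('I')(0, -12), -20)) = Add(Add(-14486, 31551), -76) = Add(17065, -76) = 16989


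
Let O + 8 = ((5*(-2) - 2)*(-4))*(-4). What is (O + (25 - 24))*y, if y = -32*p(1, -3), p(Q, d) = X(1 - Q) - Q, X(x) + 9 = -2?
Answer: -76416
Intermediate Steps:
X(x) = -11 (X(x) = -9 - 2 = -11)
p(Q, d) = -11 - Q
y = 384 (y = -32*(-11 - 1*1) = -32*(-11 - 1) = -32*(-12) = 384)
O = -200 (O = -8 + ((5*(-2) - 2)*(-4))*(-4) = -8 + ((-10 - 2)*(-4))*(-4) = -8 - 12*(-4)*(-4) = -8 + 48*(-4) = -8 - 192 = -200)
(O + (25 - 24))*y = (-200 + (25 - 24))*384 = (-200 + 1)*384 = -199*384 = -76416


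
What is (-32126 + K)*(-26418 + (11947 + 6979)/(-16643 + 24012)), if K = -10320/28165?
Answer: 819217408773064/965339 ≈ 8.4863e+8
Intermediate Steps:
K = -48/131 (K = -10320*1/28165 = -48/131 ≈ -0.36641)
(-32126 + K)*(-26418 + (11947 + 6979)/(-16643 + 24012)) = (-32126 - 48/131)*(-26418 + (11947 + 6979)/(-16643 + 24012)) = -4208554*(-26418 + 18926/7369)/131 = -4208554/131*(-194655316/7369) = 819217408773064/965339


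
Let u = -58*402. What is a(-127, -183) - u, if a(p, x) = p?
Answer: 23189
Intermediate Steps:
u = -23316
a(-127, -183) - u = -127 - 1*(-23316) = -127 + 23316 = 23189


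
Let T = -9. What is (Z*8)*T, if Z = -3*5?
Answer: 1080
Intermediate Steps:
Z = -15
(Z*8)*T = -15*8*(-9) = -120*(-9) = 1080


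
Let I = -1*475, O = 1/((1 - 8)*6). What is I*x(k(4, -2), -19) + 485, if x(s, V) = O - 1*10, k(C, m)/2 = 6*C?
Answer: 220345/42 ≈ 5246.3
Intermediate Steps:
k(C, m) = 12*C (k(C, m) = 2*(6*C) = 12*C)
O = -1/42 (O = (⅙)/(-7) = -⅐*⅙ = -1/42 ≈ -0.023810)
x(s, V) = -421/42 (x(s, V) = -1/42 - 1*10 = -1/42 - 10 = -421/42)
I = -475
I*x(k(4, -2), -19) + 485 = -475*(-421/42) + 485 = 199975/42 + 485 = 220345/42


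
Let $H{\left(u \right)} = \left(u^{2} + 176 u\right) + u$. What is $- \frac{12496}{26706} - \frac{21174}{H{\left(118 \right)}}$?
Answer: $- \frac{250114651}{232408965} \approx -1.0762$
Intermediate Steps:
$H{\left(u \right)} = u^{2} + 177 u$
$- \frac{12496}{26706} - \frac{21174}{H{\left(118 \right)}} = - \frac{12496}{26706} - \frac{21174}{118 \left(177 + 118\right)} = \left(-12496\right) \frac{1}{26706} - \frac{21174}{118 \cdot 295} = - \frac{6248}{13353} - \frac{21174}{34810} = - \frac{6248}{13353} - \frac{10587}{17405} = - \frac{250114651}{232408965}$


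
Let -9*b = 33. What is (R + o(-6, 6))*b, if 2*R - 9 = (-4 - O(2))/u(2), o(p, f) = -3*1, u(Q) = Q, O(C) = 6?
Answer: 11/3 ≈ 3.6667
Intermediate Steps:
b = -11/3 (b = -⅑*33 = -11/3 ≈ -3.6667)
o(p, f) = -3
R = 2 (R = 9/2 + ((-4 - 1*6)/2)/2 = 9/2 + ((-4 - 6)*(½))/2 = 9/2 + (-10*½)/2 = 9/2 + (½)*(-5) = 9/2 - 5/2 = 2)
(R + o(-6, 6))*b = (2 - 3)*(-11/3) = -1*(-11/3) = 11/3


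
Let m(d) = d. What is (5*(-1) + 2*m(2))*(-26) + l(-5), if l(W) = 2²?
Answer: 30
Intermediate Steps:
l(W) = 4
(5*(-1) + 2*m(2))*(-26) + l(-5) = (5*(-1) + 2*2)*(-26) + 4 = (-5 + 4)*(-26) + 4 = -1*(-26) + 4 = 26 + 4 = 30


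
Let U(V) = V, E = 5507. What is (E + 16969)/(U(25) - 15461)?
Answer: -5619/3859 ≈ -1.4561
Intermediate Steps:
(E + 16969)/(U(25) - 15461) = (5507 + 16969)/(25 - 15461) = 22476/(-15436) = 22476*(-1/15436) = -5619/3859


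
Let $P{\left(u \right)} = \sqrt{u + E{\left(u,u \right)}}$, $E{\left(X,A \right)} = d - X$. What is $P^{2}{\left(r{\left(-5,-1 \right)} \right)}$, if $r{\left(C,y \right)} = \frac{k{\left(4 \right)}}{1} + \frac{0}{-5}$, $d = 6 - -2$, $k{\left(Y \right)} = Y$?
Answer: $8$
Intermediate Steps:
$d = 8$ ($d = 6 + 2 = 8$)
$r{\left(C,y \right)} = 4$ ($r{\left(C,y \right)} = \frac{4}{1} + \frac{0}{-5} = 4 \cdot 1 + 0 \left(- \frac{1}{5}\right) = 4 + 0 = 4$)
$E{\left(X,A \right)} = 8 - X$
$P{\left(u \right)} = 2 \sqrt{2}$ ($P{\left(u \right)} = \sqrt{u - \left(-8 + u\right)} = \sqrt{8} = 2 \sqrt{2}$)
$P^{2}{\left(r{\left(-5,-1 \right)} \right)} = \left(2 \sqrt{2}\right)^{2} = 8$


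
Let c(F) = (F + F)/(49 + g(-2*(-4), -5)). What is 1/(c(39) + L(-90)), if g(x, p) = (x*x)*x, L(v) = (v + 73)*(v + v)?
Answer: 187/572246 ≈ 0.00032678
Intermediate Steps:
L(v) = 2*v*(73 + v) (L(v) = (73 + v)*(2*v) = 2*v*(73 + v))
g(x, p) = x³ (g(x, p) = x²*x = x³)
c(F) = 2*F/561 (c(F) = (F + F)/(49 + (-2*(-4))³) = (2*F)/(49 + 8³) = (2*F)/(49 + 512) = (2*F)/561 = (2*F)*(1/561) = 2*F/561)
1/(c(39) + L(-90)) = 1/((2/561)*39 + 2*(-90)*(73 - 90)) = 1/(26/187 + 2*(-90)*(-17)) = 1/(26/187 + 3060) = 1/(572246/187) = 187/572246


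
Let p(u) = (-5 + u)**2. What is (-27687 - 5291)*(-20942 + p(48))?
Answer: 629648954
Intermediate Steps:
(-27687 - 5291)*(-20942 + p(48)) = (-27687 - 5291)*(-20942 + (-5 + 48)**2) = -32978*(-20942 + 43**2) = -32978*(-20942 + 1849) = -32978*(-19093) = 629648954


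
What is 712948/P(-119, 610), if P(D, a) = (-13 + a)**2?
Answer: 712948/356409 ≈ 2.0004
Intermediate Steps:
712948/P(-119, 610) = 712948/((-13 + 610)**2) = 712948/(597**2) = 712948/356409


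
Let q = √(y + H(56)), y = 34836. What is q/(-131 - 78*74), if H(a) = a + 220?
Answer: -2*√8778/5903 ≈ -0.031744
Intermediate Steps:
H(a) = 220 + a
q = 2*√8778 (q = √(34836 + (220 + 56)) = √(34836 + 276) = √35112 = 2*√8778 ≈ 187.38)
q/(-131 - 78*74) = (2*√8778)/(-131 - 78*74) = (2*√8778)/(-131 - 5772) = (2*√8778)/(-5903) = (2*√8778)*(-1/5903) = -2*√8778/5903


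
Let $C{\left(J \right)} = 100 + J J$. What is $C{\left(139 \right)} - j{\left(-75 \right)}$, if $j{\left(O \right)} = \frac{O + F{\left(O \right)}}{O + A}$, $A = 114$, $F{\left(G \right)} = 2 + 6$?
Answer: $\frac{757486}{39} \approx 19423.0$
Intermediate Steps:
$F{\left(G \right)} = 8$
$j{\left(O \right)} = \frac{8 + O}{114 + O}$ ($j{\left(O \right)} = \frac{O + 8}{O + 114} = \frac{8 + O}{114 + O}$)
$C{\left(J \right)} = 100 + J^{2}$
$C{\left(139 \right)} - j{\left(-75 \right)} = \left(100 + 139^{2}\right) - \frac{8 - 75}{114 - 75} = \left(100 + 19321\right) - \frac{1}{39} \left(-67\right) = 19421 - \frac{1}{39} \left(-67\right) = 19421 - - \frac{67}{39} = 19421 + \frac{67}{39} = \frac{757486}{39}$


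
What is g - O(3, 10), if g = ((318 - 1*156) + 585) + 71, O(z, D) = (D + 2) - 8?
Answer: 814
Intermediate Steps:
O(z, D) = -6 + D (O(z, D) = (2 + D) - 8 = -6 + D)
g = 818 (g = ((318 - 156) + 585) + 71 = (162 + 585) + 71 = 747 + 71 = 818)
g - O(3, 10) = 818 - (-6 + 10) = 818 - 1*4 = 818 - 4 = 814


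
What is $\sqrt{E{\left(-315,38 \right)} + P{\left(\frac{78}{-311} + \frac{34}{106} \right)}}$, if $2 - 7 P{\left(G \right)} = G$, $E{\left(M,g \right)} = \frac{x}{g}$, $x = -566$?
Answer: $\frac{2 i \sqrt{17564424938466}}{2192239} \approx 3.8235 i$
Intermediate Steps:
$E{\left(M,g \right)} = - \frac{566}{g}$
$P{\left(G \right)} = \frac{2}{7} - \frac{G}{7}$
$\sqrt{E{\left(-315,38 \right)} + P{\left(\frac{78}{-311} + \frac{34}{106} \right)}} = \sqrt{- \frac{566}{38} + \left(\frac{2}{7} - \frac{\frac{78}{-311} + \frac{34}{106}}{7}\right)} = \sqrt{\left(-566\right) \frac{1}{38} + \left(\frac{2}{7} - \frac{78 \left(- \frac{1}{311}\right) + 34 \cdot \frac{1}{106}}{7}\right)} = \sqrt{- \frac{283}{19} + \left(\frac{2}{7} - \frac{- \frac{78}{311} + \frac{17}{53}}{7}\right)} = \sqrt{- \frac{283}{19} + \left(\frac{2}{7} - \frac{1153}{115381}\right)} = \sqrt{- \frac{283}{19} + \frac{31813}{115381}} = \sqrt{- \frac{32048376}{2192239}} = \frac{2 i \sqrt{17564424938466}}{2192239}$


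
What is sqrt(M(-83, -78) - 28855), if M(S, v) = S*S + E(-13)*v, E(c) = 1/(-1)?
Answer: 24*I*sqrt(38) ≈ 147.95*I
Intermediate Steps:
E(c) = -1
M(S, v) = S**2 - v (M(S, v) = S*S - v = S**2 - v)
sqrt(M(-83, -78) - 28855) = sqrt(((-83)**2 - 1*(-78)) - 28855) = sqrt((6889 + 78) - 28855) = sqrt(6967 - 28855) = sqrt(-21888) = 24*I*sqrt(38)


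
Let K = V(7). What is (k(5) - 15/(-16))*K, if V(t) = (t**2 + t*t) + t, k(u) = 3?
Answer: 6615/16 ≈ 413.44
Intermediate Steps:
V(t) = t + 2*t**2 (V(t) = (t**2 + t**2) + t = 2*t**2 + t = t + 2*t**2)
K = 105 (K = 7*(1 + 2*7) = 7*(1 + 14) = 7*15 = 105)
(k(5) - 15/(-16))*K = (3 - 15/(-16))*105 = (3 - 15*(-1/16))*105 = (3 + 15/16)*105 = (63/16)*105 = 6615/16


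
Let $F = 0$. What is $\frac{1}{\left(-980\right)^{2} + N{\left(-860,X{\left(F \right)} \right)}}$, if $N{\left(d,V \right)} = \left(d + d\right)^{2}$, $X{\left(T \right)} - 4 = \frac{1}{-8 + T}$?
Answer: $\frac{1}{3918800} \approx 2.5518 \cdot 10^{-7}$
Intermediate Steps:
$X{\left(T \right)} = 4 + \frac{1}{-8 + T}$
$N{\left(d,V \right)} = 4 d^{2}$ ($N{\left(d,V \right)} = \left(2 d\right)^{2} = 4 d^{2}$)
$\frac{1}{\left(-980\right)^{2} + N{\left(-860,X{\left(F \right)} \right)}} = \frac{1}{\left(-980\right)^{2} + 4 \left(-860\right)^{2}} = \frac{1}{960400 + 4 \cdot 739600} = \frac{1}{960400 + 2958400} = \frac{1}{3918800}$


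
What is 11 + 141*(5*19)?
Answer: 13406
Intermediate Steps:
11 + 141*(5*19) = 11 + 141*95 = 11 + 13395 = 13406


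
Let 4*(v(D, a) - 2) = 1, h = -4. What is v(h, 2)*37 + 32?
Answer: 461/4 ≈ 115.25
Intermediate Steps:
v(D, a) = 9/4 (v(D, a) = 2 + (¼)*1 = 2 + ¼ = 9/4)
v(h, 2)*37 + 32 = (9/4)*37 + 32 = 333/4 + 32 = 461/4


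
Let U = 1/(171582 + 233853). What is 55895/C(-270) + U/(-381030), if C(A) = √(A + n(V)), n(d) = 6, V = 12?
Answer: -1/154482898050 - 55895*I*√66/132 ≈ -6.4732e-12 - 3440.1*I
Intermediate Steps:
U = 1/405435 ≈ 2.4665e-6
C(A) = √(6 + A) (C(A) = √(A + 6) = √(6 + A))
55895/C(-270) + U/(-381030) = 55895/(√(6 - 270)) + (1/405435)/(-381030) = 55895/(√(-264)) + (1/405435)*(-1/381030) = 55895/((2*I*√66)) - 1/154482898050 = 55895*(-I*√66/132) - 1/154482898050 = -55895*I*√66/132 - 1/154482898050 = -1/154482898050 - 55895*I*√66/132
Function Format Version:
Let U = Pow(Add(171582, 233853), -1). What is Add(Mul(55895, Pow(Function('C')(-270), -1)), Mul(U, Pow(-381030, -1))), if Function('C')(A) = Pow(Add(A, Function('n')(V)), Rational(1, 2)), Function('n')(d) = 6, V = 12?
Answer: Add(Rational(-1, 154482898050), Mul(Rational(-55895, 132), I, Pow(66, Rational(1, 2)))) ≈ Add(-6.4732e-12, Mul(-3440.1, I))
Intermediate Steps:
U = Rational(1, 405435) (U = Pow(405435, -1) = Rational(1, 405435) ≈ 2.4665e-6)
Function('C')(A) = Pow(Add(6, A), Rational(1, 2)) (Function('C')(A) = Pow(Add(A, 6), Rational(1, 2)) = Pow(Add(6, A), Rational(1, 2)))
Add(Mul(55895, Pow(Function('C')(-270), -1)), Mul(U, Pow(-381030, -1))) = Add(Mul(55895, Pow(Pow(Add(6, -270), Rational(1, 2)), -1)), Mul(Rational(1, 405435), Pow(-381030, -1))) = Add(Mul(55895, Pow(Pow(-264, Rational(1, 2)), -1)), Mul(Rational(1, 405435), Rational(-1, 381030))) = Add(Mul(55895, Pow(Mul(2, I, Pow(66, Rational(1, 2))), -1)), Rational(-1, 154482898050)) = Add(Mul(55895, Mul(Rational(-1, 132), I, Pow(66, Rational(1, 2)))), Rational(-1, 154482898050)) = Add(Mul(Rational(-55895, 132), I, Pow(66, Rational(1, 2))), Rational(-1, 154482898050)) = Add(Rational(-1, 154482898050), Mul(Rational(-55895, 132), I, Pow(66, Rational(1, 2))))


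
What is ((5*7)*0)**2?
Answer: 0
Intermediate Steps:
((5*7)*0)**2 = (35*0)**2 = 0**2 = 0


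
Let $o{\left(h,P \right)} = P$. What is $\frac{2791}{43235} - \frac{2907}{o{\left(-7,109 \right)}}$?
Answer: $- \frac{125379926}{4712615} \approx -26.605$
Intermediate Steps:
$\frac{2791}{43235} - \frac{2907}{o{\left(-7,109 \right)}} = \frac{2791}{43235} - \frac{2907}{109} = - \frac{125379926}{4712615}$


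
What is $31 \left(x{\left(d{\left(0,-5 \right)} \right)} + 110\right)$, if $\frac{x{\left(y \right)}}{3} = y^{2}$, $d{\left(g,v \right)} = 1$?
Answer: $3503$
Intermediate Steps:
$x{\left(y \right)} = 3 y^{2}$
$31 \left(x{\left(d{\left(0,-5 \right)} \right)} + 110\right) = 31 \left(3 \cdot 1^{2} + 110\right) = 31 \left(3 \cdot 1 + 110\right) = 31 \left(3 + 110\right) = 31 \cdot 113 = 3503$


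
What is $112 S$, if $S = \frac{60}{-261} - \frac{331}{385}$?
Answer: $- \frac{583952}{4785} \approx -122.04$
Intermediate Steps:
$S = - \frac{36497}{33495}$ ($S = 60 \left(- \frac{1}{261}\right) - \frac{331}{385} = - \frac{20}{87} - \frac{331}{385} = - \frac{36497}{33495} \approx -1.0896$)
$112 S = 112 \left(- \frac{36497}{33495}\right) = - \frac{583952}{4785}$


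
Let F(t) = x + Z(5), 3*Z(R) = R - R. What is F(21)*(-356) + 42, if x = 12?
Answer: -4230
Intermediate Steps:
Z(R) = 0 (Z(R) = (R - R)/3 = (⅓)*0 = 0)
F(t) = 12 (F(t) = 12 + 0 = 12)
F(21)*(-356) + 42 = 12*(-356) + 42 = -4272 + 42 = -4230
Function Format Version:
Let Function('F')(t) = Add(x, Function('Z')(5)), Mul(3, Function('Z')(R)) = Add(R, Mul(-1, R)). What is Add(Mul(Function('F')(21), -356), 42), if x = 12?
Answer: -4230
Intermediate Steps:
Function('Z')(R) = 0 (Function('Z')(R) = Mul(Rational(1, 3), Add(R, Mul(-1, R))) = Mul(Rational(1, 3), 0) = 0)
Function('F')(t) = 12 (Function('F')(t) = Add(12, 0) = 12)
Add(Mul(Function('F')(21), -356), 42) = Add(Mul(12, -356), 42) = Add(-4272, 42) = -4230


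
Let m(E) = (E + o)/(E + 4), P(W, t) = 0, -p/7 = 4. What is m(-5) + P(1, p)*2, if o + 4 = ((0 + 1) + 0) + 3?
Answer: 5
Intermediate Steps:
p = -28 (p = -7*4 = -28)
o = 0 (o = -4 + (((0 + 1) + 0) + 3) = -4 + ((1 + 0) + 3) = -4 + (1 + 3) = -4 + 4 = 0)
m(E) = E/(4 + E) (m(E) = (E + 0)/(E + 4) = E/(4 + E))
m(-5) + P(1, p)*2 = -5/(4 - 5) + 0*2 = -5/(-1) + 0 = -5*(-1) + 0 = 5 + 0 = 5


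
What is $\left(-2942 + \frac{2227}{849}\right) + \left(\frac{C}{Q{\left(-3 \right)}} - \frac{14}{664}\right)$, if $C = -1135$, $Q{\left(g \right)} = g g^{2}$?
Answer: $- \frac{7350060055}{2536812} \approx -2897.4$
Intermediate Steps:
$Q{\left(g \right)} = g^{3}$
$\left(-2942 + \frac{2227}{849}\right) + \left(\frac{C}{Q{\left(-3 \right)}} - \frac{14}{664}\right) = \left(-2942 + \frac{2227}{849}\right) - \left(- \frac{1135}{27} + \frac{7}{332}\right) = \left(-2942 + 2227 \cdot \frac{1}{849}\right) - \left(\frac{7}{332} + \frac{1135}{-27}\right) = \left(-2942 + \frac{2227}{849}\right) - - \frac{376631}{8964} = - \frac{2495531}{849} + \left(\frac{1135}{27} - \frac{7}{332}\right) = - \frac{2495531}{849} + \frac{376631}{8964} = - \frac{7350060055}{2536812}$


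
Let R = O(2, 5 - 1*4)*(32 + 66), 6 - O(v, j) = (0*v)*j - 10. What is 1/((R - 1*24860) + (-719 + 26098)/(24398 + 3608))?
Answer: -28006/652290373 ≈ -4.2935e-5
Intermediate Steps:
O(v, j) = 16 (O(v, j) = 6 - ((0*v)*j - 10) = 6 - (0*j - 10) = 6 - (0 - 10) = 6 - 1*(-10) = 6 + 10 = 16)
R = 1568 (R = 16*(32 + 66) = 16*98 = 1568)
1/((R - 1*24860) + (-719 + 26098)/(24398 + 3608)) = 1/((1568 - 1*24860) + (-719 + 26098)/(24398 + 3608)) = 1/((1568 - 24860) + 25379/28006) = 1/(-23292 + 25379*(1/28006)) = 1/(-23292 + 25379/28006) = 1/(-652290373/28006) = -28006/652290373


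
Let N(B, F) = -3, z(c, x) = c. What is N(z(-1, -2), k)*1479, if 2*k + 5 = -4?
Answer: -4437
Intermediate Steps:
k = -9/2 (k = -5/2 + (1/2)*(-4) = -5/2 - 2 = -9/2 ≈ -4.5000)
N(z(-1, -2), k)*1479 = -3*1479 = -4437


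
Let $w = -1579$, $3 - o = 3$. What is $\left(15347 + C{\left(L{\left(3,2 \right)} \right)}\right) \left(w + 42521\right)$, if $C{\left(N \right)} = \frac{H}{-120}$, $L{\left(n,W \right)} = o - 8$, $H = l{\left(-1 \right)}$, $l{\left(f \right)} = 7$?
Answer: $\frac{37700069143}{60} \approx 6.2833 \cdot 10^{8}$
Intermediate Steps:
$o = 0$ ($o = 3 - 3 = 0$)
$H = 7$
$L{\left(n,W \right)} = -8$ ($L{\left(n,W \right)} = 0 - 8 = -8$)
$C{\left(N \right)} = - \frac{7}{120}$ ($C{\left(N \right)} = \frac{7}{-120} = 7 \left(- \frac{1}{120}\right) = - \frac{7}{120}$)
$\left(15347 + C{\left(L{\left(3,2 \right)} \right)}\right) \left(w + 42521\right) = \left(15347 - \frac{7}{120}\right) \left(-1579 + 42521\right) = \frac{1841633}{120} \cdot 40942 = \frac{37700069143}{60}$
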